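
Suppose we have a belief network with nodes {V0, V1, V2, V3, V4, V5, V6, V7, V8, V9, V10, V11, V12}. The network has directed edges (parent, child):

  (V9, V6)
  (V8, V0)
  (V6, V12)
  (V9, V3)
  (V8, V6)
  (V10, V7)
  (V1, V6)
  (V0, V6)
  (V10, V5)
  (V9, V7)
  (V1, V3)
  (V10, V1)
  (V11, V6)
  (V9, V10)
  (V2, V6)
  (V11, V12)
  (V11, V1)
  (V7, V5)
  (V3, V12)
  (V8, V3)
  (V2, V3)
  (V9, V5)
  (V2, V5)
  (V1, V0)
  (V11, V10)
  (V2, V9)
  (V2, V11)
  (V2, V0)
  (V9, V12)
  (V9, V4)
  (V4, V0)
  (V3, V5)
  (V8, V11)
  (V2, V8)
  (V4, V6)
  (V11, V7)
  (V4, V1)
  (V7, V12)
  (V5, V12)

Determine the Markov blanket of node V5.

V5 has child V12.
V5 has parents V2, V3, V7, V9, V10.
Other parents of V5's children:
  V12 also has parents V3, V6, V7, V9, V11.
So the Markov blanket of V5 is {V2, V3, V6, V7, V9, V10, V11, V12}.

{V2, V3, V6, V7, V9, V10, V11, V12}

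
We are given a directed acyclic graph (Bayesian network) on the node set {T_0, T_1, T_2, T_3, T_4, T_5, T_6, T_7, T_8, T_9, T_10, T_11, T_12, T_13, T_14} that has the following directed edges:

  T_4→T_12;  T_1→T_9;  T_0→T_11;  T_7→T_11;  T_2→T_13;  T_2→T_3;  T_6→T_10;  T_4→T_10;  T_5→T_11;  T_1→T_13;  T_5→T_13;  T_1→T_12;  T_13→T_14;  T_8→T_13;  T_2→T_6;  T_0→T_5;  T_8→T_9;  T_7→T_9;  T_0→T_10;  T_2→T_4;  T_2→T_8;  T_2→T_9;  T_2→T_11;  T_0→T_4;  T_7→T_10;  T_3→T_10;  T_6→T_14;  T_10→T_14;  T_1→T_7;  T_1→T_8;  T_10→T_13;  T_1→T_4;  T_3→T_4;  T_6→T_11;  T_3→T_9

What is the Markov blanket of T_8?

A node's Markov blanket = Pa ∪ Ch ∪ (parents of Ch other than the node itself).
Parents of T_8: T_1, T_2.
T_8 has children T_9, T_13.
Parents of each child, excluding T_8:
  T_9's other parents are T_1, T_2, T_3, T_7.
  T_13's other parents are T_1, T_2, T_5, T_10.
So the Markov blanket of T_8 is {T_1, T_2, T_3, T_5, T_7, T_9, T_10, T_13}.

{T_1, T_2, T_3, T_5, T_7, T_9, T_10, T_13}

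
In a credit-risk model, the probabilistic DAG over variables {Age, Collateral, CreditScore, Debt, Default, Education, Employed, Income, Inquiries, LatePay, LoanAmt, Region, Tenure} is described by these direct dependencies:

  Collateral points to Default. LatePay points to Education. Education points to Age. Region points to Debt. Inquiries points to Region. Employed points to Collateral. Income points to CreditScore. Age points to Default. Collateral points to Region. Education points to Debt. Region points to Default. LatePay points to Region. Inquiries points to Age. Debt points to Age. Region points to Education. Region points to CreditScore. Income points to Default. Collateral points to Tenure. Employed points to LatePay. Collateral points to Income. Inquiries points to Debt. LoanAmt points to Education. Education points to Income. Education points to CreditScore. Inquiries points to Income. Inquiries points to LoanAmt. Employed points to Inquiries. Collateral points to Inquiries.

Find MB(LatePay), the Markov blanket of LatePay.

Ch(LatePay) = {Education, Region}.
Parents of LatePay: Employed.
Parents of each child, excluding LatePay:
  parents(Region) \ {LatePay} = {Collateral, Inquiries}.
  parents(Education) \ {LatePay} = {LoanAmt, Region}.
Taking the union gives {Collateral, Education, Employed, Inquiries, LoanAmt, Region}.

{Collateral, Education, Employed, Inquiries, LoanAmt, Region}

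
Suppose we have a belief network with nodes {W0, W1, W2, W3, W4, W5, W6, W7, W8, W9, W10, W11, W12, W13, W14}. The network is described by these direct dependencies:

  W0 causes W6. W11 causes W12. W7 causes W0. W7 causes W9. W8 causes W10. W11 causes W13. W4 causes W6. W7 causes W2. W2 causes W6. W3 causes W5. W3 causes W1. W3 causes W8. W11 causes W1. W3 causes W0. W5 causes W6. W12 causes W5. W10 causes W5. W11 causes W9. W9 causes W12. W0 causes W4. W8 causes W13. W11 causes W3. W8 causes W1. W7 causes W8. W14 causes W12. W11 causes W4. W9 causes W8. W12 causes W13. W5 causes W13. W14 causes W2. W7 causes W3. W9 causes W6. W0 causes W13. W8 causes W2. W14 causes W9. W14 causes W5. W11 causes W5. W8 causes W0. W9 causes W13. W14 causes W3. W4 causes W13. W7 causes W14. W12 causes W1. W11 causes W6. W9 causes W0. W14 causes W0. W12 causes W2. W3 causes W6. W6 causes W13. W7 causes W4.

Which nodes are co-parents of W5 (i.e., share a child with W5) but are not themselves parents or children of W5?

{W0, W2, W4, W8, W9}

Children of W5: W6, W13.
  W6's other parents are W0, W2, W3, W4, W9, W11.
  parents(W13) \ {W5} = {W0, W4, W6, W8, W9, W11, W12}.
Excluding nodes already adjacent to W5 (W3, W6, W10, W11, W12, W13, W14), the co-parent-only contribution is {W0, W2, W4, W8, W9}.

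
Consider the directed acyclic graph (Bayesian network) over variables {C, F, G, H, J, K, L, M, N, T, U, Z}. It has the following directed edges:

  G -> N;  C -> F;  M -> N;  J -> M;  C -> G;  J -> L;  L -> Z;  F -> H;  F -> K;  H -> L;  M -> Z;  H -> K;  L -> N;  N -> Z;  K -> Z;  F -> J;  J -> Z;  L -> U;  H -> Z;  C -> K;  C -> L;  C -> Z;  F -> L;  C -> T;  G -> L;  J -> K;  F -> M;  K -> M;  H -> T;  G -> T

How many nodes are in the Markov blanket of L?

The Markov blanket of a node is its parents, its children, and the other parents of its children.
L has parents C, F, G, H, J.
L's children: N, U, Z.
For each child, the remaining parents (spouses of L):
  N: G, M
  U: —
  Z: C, H, J, K, M, N
MB(L) = {C, F, G, H, J, K, M, N, U, Z}, which has 10 nodes.

10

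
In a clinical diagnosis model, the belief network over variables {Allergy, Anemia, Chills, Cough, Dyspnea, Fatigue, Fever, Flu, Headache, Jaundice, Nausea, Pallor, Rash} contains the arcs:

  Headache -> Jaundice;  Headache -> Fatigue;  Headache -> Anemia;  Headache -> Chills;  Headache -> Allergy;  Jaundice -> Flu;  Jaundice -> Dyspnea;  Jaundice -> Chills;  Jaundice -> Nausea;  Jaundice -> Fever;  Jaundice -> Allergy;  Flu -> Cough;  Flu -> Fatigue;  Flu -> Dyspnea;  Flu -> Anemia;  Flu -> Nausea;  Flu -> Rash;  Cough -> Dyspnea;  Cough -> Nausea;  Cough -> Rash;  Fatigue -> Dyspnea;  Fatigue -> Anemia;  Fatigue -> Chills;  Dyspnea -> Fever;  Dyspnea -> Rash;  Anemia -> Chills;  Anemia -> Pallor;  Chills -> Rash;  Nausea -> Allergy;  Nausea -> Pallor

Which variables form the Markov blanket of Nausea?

{Allergy, Anemia, Cough, Flu, Headache, Jaundice, Pallor}

Recall MB(v) = parents ∪ children ∪ spouses, where spouses are the other parents of v's children.
Nausea has children Allergy, Pallor.
Pa(Nausea) = {Cough, Flu, Jaundice}.
For each child, the remaining parents (spouses of Nausea):
  Allergy also has parents Headache, Jaundice.
  Pallor's other parent is Anemia.
MB(Nausea) = {Allergy, Anemia, Cough, Flu, Headache, Jaundice, Pallor}.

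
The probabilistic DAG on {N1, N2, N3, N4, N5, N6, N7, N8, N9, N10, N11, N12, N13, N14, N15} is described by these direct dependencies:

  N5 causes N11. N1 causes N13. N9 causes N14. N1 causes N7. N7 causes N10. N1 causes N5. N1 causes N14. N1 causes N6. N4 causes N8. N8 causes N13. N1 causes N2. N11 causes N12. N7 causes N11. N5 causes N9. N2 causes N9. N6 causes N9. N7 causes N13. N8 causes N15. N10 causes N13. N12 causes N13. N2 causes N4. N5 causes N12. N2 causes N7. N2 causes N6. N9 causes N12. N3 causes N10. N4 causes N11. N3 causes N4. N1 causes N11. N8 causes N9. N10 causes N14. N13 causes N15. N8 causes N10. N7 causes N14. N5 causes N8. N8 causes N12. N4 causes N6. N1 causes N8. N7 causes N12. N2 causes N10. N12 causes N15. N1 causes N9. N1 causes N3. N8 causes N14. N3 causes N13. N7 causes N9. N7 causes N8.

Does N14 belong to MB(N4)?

No

Pa(N4) = {N2, N3}.
N4 has children N6, N8, N11.
Parents of each child, excluding N4:
  parents(N6) \ {N4} = {N1, N2}.
  parents(N8) \ {N4} = {N1, N5, N7}.
  N11's other parents are N1, N5, N7.
MB(N4) = {N1, N2, N3, N5, N6, N7, N8, N11}; N14 is not in this set.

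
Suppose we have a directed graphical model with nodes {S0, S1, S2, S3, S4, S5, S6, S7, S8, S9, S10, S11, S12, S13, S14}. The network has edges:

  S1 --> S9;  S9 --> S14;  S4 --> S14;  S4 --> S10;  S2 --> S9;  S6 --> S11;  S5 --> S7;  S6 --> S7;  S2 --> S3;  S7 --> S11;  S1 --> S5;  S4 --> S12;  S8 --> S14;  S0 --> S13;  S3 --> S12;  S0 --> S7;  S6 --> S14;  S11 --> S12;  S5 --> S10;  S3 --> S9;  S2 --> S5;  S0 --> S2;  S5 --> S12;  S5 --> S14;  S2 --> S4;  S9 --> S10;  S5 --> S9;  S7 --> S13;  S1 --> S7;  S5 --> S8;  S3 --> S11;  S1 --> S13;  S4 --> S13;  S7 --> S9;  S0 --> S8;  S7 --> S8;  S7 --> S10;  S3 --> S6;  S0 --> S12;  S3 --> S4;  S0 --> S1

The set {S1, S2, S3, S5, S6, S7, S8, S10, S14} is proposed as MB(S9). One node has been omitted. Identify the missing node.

Pa(S9) = {S1, S2, S3, S5, S7}.
Ch(S9) = {S10, S14}.
For each child, the remaining parents (spouses of S9):
  S10: S4, S5, S7
  S14: S4, S5, S6, S8
MB(S9) = {S1, S2, S3, S4, S5, S6, S7, S8, S10, S14}.
Comparing with the claimed set, S4 is missing.

S4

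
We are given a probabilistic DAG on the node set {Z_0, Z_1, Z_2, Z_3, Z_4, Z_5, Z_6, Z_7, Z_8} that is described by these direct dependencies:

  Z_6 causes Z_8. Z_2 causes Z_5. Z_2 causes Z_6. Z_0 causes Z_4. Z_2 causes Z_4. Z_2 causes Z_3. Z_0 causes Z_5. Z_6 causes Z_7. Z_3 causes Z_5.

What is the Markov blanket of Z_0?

By definition, MB(Z_0) is built from Z_0's parents, Z_0's children, and the co-parents of Z_0.
Z_0 has no parents.
Children of Z_0: Z_4, Z_5.
Other parents of Z_0's children:
  parents(Z_4) \ {Z_0} = {Z_2}.
  parents(Z_5) \ {Z_0} = {Z_2, Z_3}.
Union: {} ∪ {Z_4, Z_5} ∪ {Z_2, Z_3} = {Z_2, Z_3, Z_4, Z_5}.

{Z_2, Z_3, Z_4, Z_5}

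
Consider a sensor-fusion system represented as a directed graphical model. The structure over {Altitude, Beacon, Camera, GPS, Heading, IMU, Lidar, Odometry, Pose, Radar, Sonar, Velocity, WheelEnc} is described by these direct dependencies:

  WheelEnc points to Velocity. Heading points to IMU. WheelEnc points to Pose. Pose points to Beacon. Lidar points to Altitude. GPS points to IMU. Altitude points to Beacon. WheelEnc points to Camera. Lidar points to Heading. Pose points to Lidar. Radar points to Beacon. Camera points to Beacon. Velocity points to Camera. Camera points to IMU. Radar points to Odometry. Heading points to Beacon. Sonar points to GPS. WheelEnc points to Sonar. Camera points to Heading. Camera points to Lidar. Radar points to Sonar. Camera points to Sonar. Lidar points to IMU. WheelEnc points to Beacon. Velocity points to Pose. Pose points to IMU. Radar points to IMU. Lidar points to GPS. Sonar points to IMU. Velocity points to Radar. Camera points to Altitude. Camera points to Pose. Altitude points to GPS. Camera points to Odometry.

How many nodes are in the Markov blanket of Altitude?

9

Altitude has parents Camera, Lidar.
Altitude has children Beacon, GPS.
Other parents of Altitude's children:
  Beacon's other parents are Camera, Heading, Pose, Radar, WheelEnc.
  GPS also has parents Lidar, Sonar.
MB(Altitude) = {Beacon, Camera, GPS, Heading, Lidar, Pose, Radar, Sonar, WheelEnc}, which has 9 nodes.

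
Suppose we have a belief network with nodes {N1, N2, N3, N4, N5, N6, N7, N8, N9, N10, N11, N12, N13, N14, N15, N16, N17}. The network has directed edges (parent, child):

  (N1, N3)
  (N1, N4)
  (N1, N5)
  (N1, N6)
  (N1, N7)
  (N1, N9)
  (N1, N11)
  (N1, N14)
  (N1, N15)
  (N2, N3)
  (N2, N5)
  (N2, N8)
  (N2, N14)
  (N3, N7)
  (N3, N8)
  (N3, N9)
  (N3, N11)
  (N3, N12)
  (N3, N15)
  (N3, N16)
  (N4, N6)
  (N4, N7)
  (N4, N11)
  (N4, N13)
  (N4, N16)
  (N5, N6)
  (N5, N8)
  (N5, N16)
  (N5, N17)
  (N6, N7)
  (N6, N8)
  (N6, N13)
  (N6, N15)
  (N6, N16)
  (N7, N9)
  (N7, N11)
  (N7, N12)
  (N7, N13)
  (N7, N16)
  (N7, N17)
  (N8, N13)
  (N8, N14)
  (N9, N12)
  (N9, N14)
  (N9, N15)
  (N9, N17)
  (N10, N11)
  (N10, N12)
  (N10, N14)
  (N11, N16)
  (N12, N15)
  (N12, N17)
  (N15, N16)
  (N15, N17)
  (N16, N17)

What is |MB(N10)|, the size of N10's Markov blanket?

The Markov blanket of a node is its parents, its children, and the other parents of its children.
N10 has no parents.
Children of N10: N11, N12, N14.
Other parents of N10's children:
  N11 also has parents N1, N3, N4, N7.
  parents(N12) \ {N10} = {N3, N7, N9}.
  parents(N14) \ {N10} = {N1, N2, N8, N9}.
MB(N10) = {N1, N2, N3, N4, N7, N8, N9, N11, N12, N14}, which has 10 nodes.

10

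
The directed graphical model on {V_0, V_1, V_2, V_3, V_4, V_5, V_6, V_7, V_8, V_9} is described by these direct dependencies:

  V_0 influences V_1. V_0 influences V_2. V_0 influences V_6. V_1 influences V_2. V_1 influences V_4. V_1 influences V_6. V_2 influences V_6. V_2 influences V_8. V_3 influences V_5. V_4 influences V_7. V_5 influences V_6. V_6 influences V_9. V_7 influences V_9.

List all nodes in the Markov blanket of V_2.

{V_0, V_1, V_5, V_6, V_8}

Pa(V_2) = {V_0, V_1}.
Ch(V_2) = {V_6, V_8}.
Parents of each child, excluding V_2:
  V_6 also has parents V_0, V_1, V_5.
  V_8 has no other parent.
Union: {V_0, V_1} ∪ {V_6, V_8} ∪ {V_0, V_1, V_5} = {V_0, V_1, V_5, V_6, V_8}.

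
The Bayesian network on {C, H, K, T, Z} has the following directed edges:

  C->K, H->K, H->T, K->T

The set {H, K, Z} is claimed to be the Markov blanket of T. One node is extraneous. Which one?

Z

A node's Markov blanket = Pa ∪ Ch ∪ (parents of Ch other than the node itself).
T has parents H, K.
Children of T: none.
T has no children, so there are no co-parents.
MB(T) = {H, K}.
Z is neither a parent, child, nor co-parent of T, so it does not belong.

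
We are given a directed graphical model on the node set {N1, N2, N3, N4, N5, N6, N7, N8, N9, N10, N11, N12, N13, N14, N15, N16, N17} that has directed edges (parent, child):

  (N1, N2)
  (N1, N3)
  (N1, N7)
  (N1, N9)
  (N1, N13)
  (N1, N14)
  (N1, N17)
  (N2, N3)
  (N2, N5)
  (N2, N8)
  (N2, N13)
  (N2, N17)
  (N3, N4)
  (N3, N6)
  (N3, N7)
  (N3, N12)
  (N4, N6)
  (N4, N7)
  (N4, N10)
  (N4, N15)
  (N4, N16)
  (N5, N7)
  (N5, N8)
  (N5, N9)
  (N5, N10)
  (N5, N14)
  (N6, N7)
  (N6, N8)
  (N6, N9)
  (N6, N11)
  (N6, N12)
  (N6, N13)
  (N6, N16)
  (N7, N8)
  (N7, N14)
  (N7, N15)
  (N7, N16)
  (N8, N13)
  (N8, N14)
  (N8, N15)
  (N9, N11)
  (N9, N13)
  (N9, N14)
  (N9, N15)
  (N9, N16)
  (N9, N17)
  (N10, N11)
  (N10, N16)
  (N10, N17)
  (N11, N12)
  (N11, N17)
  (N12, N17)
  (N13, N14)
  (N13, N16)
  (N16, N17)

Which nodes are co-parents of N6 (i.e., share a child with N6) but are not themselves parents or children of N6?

{N1, N2, N5, N10}

Children of N6: N7, N8, N9, N11, N12, N13, N16.
  parents(N7) \ {N6} = {N1, N3, N4, N5}.
  parents(N8) \ {N6} = {N2, N5, N7}.
  N9's other parents are N1, N5.
  parents(N11) \ {N6} = {N9, N10}.
  N12's other parents are N3, N11.
  N13 also has parents N1, N2, N8, N9.
  N16's other parents are N4, N7, N9, N10, N13.
Excluding nodes already adjacent to N6 (N3, N4, N7, N8, N9, N11, N12, N13, N16), the co-parent-only contribution is {N1, N2, N5, N10}.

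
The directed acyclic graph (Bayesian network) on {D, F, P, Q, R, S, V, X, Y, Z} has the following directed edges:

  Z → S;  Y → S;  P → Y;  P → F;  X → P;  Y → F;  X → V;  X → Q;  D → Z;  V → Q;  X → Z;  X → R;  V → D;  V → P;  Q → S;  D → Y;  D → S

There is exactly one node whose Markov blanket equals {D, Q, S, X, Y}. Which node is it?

Z

The target node must have every member of {D, Q, S, X, Y} as a parent, child, or co-parent, and no others.
Parents of Z: D, X; children: S; co-parents: D, Q, Y.
These exactly cover the given set, so the node is Z.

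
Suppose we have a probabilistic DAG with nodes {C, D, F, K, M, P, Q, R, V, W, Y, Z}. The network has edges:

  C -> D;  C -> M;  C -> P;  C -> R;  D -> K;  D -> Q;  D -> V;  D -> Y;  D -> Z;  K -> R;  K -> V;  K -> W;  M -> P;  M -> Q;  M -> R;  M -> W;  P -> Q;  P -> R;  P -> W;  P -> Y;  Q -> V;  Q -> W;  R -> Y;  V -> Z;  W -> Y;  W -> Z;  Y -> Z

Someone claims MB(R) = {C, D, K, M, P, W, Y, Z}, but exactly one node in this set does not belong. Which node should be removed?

R has child Y.
R's parents: C, K, M, P.
For each child, the remaining parents (spouses of R):
  Y: D, P, W
MB(R) = {C, D, K, M, P, W, Y}.
Z is neither a parent, child, nor co-parent of R, so it does not belong.

Z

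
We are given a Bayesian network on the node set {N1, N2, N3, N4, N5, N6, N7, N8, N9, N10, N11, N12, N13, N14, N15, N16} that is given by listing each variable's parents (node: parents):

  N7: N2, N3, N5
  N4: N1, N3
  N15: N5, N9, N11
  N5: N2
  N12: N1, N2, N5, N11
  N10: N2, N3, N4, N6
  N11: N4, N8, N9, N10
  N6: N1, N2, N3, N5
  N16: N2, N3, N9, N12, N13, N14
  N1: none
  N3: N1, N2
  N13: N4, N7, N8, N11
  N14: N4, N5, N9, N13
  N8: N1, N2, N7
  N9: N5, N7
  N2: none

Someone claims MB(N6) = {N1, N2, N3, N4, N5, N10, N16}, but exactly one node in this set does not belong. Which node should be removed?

By definition, MB(N6) is built from N6's parents, N6's children, and the co-parents of N6.
Parents of N6: N1, N2, N3, N5.
Children of N6: N10.
For each child, the remaining parents (spouses of N6):
  N10: N2, N3, N4
MB(N6) = {N1, N2, N3, N4, N5, N10}.
N16 is neither a parent, child, nor co-parent of N6, so it does not belong.

N16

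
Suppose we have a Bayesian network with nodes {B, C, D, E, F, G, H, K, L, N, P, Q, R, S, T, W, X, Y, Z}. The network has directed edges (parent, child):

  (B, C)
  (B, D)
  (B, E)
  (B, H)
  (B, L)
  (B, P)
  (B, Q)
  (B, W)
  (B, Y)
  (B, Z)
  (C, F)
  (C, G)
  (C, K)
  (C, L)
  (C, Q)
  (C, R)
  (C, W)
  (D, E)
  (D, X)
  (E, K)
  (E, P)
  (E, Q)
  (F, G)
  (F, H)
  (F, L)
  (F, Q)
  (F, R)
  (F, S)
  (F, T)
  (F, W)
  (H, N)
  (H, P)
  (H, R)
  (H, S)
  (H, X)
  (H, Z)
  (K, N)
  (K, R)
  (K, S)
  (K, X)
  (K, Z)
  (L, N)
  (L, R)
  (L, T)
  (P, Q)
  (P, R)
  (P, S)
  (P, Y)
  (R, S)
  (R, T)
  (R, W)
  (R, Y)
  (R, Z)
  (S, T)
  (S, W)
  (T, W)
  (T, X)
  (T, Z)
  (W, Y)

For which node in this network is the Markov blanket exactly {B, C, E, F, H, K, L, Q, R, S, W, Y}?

P

The target node must have every member of {B, C, E, F, H, K, L, Q, R, S, W, Y} as a parent, child, or co-parent, and no others.
Parents of P: B, E, H; children: Q, R, S, Y; co-parents: B, C, E, F, H, K, L, R, W.
These exactly cover the given set, so the node is P.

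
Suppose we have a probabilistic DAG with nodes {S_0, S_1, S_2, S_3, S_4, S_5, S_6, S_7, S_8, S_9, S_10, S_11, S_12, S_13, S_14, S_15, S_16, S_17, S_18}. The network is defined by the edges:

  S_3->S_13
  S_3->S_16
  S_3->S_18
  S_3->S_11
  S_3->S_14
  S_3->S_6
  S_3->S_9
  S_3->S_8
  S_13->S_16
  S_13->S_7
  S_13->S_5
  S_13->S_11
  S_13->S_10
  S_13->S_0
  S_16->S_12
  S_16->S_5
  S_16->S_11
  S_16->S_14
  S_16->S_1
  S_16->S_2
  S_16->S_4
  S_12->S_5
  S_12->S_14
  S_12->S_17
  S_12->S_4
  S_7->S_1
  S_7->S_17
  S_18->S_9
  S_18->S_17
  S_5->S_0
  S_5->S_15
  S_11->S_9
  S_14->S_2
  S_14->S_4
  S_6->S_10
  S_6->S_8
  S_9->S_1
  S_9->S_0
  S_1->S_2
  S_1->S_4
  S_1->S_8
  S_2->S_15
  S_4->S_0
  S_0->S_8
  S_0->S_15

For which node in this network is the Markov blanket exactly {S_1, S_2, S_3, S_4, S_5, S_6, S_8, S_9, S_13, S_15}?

The target node must have every member of {S_1, S_2, S_3, S_4, S_5, S_6, S_8, S_9, S_13, S_15} as a parent, child, or co-parent, and no others.
Parents of S_0: S_4, S_5, S_9, S_13; children: S_8, S_15; co-parents: S_1, S_2, S_3, S_5, S_6.
These exactly cover the given set, so the node is S_0.

S_0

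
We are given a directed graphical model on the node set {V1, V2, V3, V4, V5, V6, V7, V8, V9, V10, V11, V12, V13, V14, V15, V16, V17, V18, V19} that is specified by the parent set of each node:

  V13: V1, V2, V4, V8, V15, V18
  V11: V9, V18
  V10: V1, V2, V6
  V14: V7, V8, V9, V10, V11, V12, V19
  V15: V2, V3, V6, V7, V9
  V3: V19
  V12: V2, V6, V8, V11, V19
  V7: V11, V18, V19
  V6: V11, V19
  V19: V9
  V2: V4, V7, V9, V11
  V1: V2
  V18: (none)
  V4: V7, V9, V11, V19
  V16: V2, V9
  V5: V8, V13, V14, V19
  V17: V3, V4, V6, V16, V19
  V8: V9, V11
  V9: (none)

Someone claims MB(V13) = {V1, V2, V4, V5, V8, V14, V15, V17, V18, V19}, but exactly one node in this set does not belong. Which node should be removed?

By definition, MB(V13) is built from V13's parents, V13's children, and the co-parents of V13.
V13 has child V5.
V13 has parents V1, V2, V4, V8, V15, V18.
Other parents of V13's children:
  V5: V8, V14, V19
MB(V13) = {V1, V2, V4, V5, V8, V14, V15, V18, V19}.
V17 is neither a parent, child, nor co-parent of V13, so it does not belong.

V17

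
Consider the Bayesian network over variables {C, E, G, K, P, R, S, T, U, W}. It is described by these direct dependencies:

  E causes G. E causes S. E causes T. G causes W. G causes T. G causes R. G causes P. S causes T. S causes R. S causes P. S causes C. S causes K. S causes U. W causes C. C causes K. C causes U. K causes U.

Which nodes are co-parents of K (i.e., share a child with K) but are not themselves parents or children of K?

Children of K: U.
  U: C, S
Excluding nodes already adjacent to K (C, S, U), the co-parent-only contribution is {}.

{}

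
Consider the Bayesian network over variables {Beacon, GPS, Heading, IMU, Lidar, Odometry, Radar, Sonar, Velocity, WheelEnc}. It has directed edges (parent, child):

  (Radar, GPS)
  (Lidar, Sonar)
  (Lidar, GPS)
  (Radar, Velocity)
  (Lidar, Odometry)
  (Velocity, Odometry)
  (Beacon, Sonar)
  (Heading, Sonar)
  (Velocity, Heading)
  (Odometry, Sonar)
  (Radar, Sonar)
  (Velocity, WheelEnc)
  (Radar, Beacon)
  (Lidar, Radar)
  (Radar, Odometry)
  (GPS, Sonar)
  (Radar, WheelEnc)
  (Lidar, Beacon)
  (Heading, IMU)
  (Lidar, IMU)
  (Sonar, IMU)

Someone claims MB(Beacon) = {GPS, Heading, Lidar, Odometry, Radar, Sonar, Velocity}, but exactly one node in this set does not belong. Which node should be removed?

Velocity

A node's Markov blanket = Pa ∪ Ch ∪ (parents of Ch other than the node itself).
Beacon's parents: Lidar, Radar.
Children of Beacon: Sonar.
For each child, the remaining parents (spouses of Beacon):
  parents(Sonar) \ {Beacon} = {GPS, Heading, Lidar, Odometry, Radar}.
MB(Beacon) = {GPS, Heading, Lidar, Odometry, Radar, Sonar}.
Velocity is neither a parent, child, nor co-parent of Beacon, so it does not belong.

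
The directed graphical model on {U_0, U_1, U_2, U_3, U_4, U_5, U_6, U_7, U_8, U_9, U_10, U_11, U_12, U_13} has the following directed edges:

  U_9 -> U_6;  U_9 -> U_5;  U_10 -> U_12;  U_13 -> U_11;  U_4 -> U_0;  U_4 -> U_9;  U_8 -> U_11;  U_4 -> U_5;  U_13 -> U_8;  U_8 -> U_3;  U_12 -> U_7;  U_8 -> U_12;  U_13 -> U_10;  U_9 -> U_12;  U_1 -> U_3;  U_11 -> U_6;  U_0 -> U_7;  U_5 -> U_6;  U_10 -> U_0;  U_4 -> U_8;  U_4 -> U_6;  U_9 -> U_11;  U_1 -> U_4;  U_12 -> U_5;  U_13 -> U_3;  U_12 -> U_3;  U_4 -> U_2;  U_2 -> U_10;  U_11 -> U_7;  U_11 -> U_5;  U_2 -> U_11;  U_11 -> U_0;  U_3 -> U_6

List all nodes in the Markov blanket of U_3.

{U_1, U_4, U_5, U_6, U_8, U_9, U_11, U_12, U_13}

U_3 has parents U_1, U_8, U_12, U_13.
Ch(U_3) = {U_6}.
Other parents of U_3's children:
  U_6: U_4, U_5, U_9, U_11
So the Markov blanket of U_3 is {U_1, U_4, U_5, U_6, U_8, U_9, U_11, U_12, U_13}.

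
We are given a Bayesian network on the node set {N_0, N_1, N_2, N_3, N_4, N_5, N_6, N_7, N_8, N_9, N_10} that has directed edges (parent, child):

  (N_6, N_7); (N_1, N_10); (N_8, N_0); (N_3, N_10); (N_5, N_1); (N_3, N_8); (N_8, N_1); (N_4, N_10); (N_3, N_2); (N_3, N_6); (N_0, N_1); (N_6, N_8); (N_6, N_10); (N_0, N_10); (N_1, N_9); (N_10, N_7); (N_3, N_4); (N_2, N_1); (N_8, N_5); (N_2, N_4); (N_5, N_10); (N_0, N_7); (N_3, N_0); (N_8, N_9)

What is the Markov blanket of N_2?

{N_0, N_1, N_3, N_4, N_5, N_8}

Ch(N_2) = {N_1, N_4}.
N_2 has parent N_3.
Co-parents of N_2 (other parents of its children):
  N_4's other parent is N_3.
  parents(N_1) \ {N_2} = {N_0, N_5, N_8}.
Taking the union gives {N_0, N_1, N_3, N_4, N_5, N_8}.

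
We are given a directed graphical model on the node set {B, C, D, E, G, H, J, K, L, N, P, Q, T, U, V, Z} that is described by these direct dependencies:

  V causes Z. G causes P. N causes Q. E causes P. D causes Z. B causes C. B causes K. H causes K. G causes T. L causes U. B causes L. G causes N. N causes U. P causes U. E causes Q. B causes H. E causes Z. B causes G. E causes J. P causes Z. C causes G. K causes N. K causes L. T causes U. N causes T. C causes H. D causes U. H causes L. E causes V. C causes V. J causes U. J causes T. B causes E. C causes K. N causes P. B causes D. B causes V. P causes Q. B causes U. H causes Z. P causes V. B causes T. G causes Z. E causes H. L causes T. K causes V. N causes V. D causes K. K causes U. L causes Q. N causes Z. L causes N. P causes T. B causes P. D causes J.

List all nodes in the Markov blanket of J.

A node's Markov blanket = Pa ∪ Ch ∪ (parents of Ch other than the node itself).
Pa(J) = {D, E}.
J has children T, U.
Co-parents of J (other parents of its children):
  T also has parents B, G, L, N, P.
  parents(U) \ {J} = {B, D, K, L, N, P, T}.
Taking the union gives {B, D, E, G, K, L, N, P, T, U}.

{B, D, E, G, K, L, N, P, T, U}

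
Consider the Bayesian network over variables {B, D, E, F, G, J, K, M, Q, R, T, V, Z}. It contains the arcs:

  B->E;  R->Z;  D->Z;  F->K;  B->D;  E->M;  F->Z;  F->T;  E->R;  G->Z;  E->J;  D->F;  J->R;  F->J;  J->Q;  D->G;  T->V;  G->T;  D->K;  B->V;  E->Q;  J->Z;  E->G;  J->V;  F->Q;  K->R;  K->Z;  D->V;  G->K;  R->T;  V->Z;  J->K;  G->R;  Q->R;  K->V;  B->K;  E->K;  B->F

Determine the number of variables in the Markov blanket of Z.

The Markov blanket of a node is its parents, its children, and the other parents of its children.
Z has no children.
Pa(Z) = {D, F, G, J, K, R, V}.
Z has no children, so there are no co-parents.
MB(Z) = {D, F, G, J, K, R, V}, which has 7 nodes.

7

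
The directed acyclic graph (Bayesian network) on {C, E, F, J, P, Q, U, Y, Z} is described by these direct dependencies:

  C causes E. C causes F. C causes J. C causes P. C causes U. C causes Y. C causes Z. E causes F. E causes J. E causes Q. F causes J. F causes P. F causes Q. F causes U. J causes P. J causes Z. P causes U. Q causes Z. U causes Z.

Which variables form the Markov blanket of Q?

The Markov blanket of a node is its parents, its children, and the other parents of its children.
Q has parents E, F.
Q has child Z.
For each child, the remaining parents (spouses of Q):
  Z: C, J, U
Union: {E, F} ∪ {Z} ∪ {C, J, U} = {C, E, F, J, U, Z}.

{C, E, F, J, U, Z}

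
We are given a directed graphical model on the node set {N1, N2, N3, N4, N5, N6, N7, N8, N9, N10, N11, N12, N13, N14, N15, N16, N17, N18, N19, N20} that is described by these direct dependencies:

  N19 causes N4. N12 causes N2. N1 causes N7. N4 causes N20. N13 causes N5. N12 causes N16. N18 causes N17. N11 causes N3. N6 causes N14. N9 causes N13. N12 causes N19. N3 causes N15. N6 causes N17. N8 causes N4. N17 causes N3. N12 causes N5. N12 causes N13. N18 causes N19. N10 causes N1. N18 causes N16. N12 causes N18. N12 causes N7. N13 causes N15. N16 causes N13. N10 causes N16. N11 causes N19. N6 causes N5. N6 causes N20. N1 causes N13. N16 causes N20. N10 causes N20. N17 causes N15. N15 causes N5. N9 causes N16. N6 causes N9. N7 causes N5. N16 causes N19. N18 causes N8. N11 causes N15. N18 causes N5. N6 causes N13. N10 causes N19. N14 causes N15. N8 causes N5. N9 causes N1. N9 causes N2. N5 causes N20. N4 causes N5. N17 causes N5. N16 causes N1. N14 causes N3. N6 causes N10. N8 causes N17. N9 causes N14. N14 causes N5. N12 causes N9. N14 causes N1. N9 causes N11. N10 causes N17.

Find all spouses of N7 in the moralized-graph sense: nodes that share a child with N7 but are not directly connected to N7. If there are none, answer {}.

Children of N7: N5.
  N5: N4, N6, N8, N12, N13, N14, N15, N17, N18
Excluding nodes already adjacent to N7 (N1, N5, N12), the co-parent-only contribution is {N4, N6, N8, N13, N14, N15, N17, N18}.

{N4, N6, N8, N13, N14, N15, N17, N18}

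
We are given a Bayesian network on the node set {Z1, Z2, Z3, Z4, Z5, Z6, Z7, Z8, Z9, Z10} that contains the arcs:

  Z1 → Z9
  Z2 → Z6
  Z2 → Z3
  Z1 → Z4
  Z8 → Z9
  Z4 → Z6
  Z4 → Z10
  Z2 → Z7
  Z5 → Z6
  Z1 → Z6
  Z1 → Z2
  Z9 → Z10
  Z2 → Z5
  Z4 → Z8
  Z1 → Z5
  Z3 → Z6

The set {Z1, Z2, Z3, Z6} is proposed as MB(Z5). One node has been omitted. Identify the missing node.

Z4

Pa(Z5) = {Z1, Z2}.
Z5 has child Z6.
Parents of each child, excluding Z5:
  Z6: Z1, Z2, Z3, Z4
MB(Z5) = {Z1, Z2, Z3, Z4, Z6}.
Comparing with the claimed set, Z4 is missing.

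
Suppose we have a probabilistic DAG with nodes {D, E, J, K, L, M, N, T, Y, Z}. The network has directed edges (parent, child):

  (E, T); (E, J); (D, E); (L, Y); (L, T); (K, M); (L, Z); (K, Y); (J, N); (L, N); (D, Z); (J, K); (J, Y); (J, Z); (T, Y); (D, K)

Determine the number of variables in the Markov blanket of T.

The Markov blanket of a node is its parents, its children, and the other parents of its children.
T's children: Y.
Pa(T) = {E, L}.
Co-parents of T (other parents of its children):
  Y also has parents J, K, L.
MB(T) = {E, J, K, L, Y}, which has 5 nodes.

5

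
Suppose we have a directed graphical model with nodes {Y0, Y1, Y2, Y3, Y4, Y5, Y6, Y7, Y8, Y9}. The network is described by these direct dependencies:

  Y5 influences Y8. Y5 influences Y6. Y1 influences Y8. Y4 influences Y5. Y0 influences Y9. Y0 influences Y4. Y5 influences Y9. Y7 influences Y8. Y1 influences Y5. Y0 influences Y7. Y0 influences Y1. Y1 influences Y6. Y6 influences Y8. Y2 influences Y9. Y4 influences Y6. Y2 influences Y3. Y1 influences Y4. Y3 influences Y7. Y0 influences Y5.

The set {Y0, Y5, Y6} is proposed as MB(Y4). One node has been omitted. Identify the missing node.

Y1

Recall MB(v) = parents ∪ children ∪ spouses, where spouses are the other parents of v's children.
Y4's parents: Y0, Y1.
Ch(Y4) = {Y5, Y6}.
For each child, the remaining parents (spouses of Y4):
  parents(Y5) \ {Y4} = {Y0, Y1}.
  parents(Y6) \ {Y4} = {Y1, Y5}.
MB(Y4) = {Y0, Y1, Y5, Y6}.
Comparing with the claimed set, Y1 is missing.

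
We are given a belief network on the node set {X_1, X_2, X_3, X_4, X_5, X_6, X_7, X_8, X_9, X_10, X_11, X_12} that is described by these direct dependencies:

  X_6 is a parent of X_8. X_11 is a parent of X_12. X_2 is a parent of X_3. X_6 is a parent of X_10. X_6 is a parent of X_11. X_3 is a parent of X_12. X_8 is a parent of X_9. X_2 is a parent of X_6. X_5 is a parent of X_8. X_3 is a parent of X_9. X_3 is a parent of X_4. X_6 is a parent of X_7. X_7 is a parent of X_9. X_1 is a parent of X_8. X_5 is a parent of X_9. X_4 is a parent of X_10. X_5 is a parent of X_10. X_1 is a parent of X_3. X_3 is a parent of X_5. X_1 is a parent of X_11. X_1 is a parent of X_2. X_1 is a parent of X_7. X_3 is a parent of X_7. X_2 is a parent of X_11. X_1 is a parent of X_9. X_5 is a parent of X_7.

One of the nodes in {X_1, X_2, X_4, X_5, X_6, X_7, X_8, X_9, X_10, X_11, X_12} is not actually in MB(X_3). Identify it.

X_10

By definition, MB(X_3) is built from X_3's parents, X_3's children, and the co-parents of X_3.
X_3's parents: X_1, X_2.
X_3 has children X_4, X_5, X_7, X_9, X_12.
For each child, the remaining parents (spouses of X_3):
  X_4 has no other parent.
  X_5: no additional parents.
  parents(X_7) \ {X_3} = {X_1, X_5, X_6}.
  X_9's other parents are X_1, X_5, X_7, X_8.
  X_12's other parent is X_11.
MB(X_3) = {X_1, X_2, X_4, X_5, X_6, X_7, X_8, X_9, X_11, X_12}.
X_10 is neither a parent, child, nor co-parent of X_3, so it does not belong.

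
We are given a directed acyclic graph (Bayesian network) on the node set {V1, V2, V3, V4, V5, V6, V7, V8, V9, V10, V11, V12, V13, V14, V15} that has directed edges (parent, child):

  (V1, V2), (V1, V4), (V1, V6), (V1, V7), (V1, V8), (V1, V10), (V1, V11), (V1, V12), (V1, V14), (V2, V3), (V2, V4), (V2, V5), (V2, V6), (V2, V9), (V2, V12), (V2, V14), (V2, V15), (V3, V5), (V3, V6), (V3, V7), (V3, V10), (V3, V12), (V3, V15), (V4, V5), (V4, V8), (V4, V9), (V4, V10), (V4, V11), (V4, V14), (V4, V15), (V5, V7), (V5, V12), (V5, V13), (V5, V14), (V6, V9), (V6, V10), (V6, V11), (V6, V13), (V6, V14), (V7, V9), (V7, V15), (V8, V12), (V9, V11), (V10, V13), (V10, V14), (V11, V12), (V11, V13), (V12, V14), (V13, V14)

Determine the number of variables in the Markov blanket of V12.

11

By definition, MB(V12) is built from V12's parents, V12's children, and the co-parents of V12.
Parents of V12: V1, V2, V3, V5, V8, V11.
V12 has child V14.
For each child, the remaining parents (spouses of V12):
  V14 also has parents V1, V2, V4, V5, V6, V10, V13.
MB(V12) = {V1, V2, V3, V4, V5, V6, V8, V10, V11, V13, V14}, which has 11 nodes.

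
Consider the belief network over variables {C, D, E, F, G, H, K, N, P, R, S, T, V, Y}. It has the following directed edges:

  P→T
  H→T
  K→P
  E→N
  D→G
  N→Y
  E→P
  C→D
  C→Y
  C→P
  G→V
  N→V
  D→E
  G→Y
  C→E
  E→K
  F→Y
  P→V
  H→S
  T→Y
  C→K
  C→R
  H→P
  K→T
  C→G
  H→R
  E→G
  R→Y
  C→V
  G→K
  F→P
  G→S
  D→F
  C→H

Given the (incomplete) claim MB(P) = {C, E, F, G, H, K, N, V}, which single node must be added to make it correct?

By definition, MB(P) is built from P's parents, P's children, and the co-parents of P.
P's parents: C, E, F, H, K.
P has children T, V.
Co-parents of P (other parents of its children):
  T: H, K
  V: C, G, N
MB(P) = {C, E, F, G, H, K, N, T, V}.
Comparing with the claimed set, T is missing.

T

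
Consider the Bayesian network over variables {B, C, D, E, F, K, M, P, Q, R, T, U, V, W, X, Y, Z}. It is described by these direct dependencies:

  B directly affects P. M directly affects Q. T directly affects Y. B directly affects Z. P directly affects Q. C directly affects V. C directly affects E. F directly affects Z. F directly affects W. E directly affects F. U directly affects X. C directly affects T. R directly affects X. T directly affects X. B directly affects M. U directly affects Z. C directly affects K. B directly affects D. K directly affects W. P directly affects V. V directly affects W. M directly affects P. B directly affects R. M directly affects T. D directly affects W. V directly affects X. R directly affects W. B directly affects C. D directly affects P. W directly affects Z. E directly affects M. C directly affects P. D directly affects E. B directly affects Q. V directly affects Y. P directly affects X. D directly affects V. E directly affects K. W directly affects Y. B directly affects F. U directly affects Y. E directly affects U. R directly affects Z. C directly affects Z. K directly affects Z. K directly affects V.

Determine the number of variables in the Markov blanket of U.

13

By definition, MB(U) is built from U's parents, U's children, and the co-parents of U.
Parents of U: E.
Ch(U) = {X, Y, Z}.
Parents of each child, excluding U:
  X's other parents are P, R, T, V.
  Y's other parents are T, V, W.
  parents(Z) \ {U} = {B, C, F, K, R, W}.
MB(U) = {B, C, E, F, K, P, R, T, V, W, X, Y, Z}, which has 13 nodes.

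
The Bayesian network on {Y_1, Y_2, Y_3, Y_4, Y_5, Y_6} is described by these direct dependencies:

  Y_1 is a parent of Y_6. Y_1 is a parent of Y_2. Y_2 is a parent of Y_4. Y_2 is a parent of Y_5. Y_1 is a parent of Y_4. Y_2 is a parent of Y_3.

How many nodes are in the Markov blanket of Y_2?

4

Recall MB(v) = parents ∪ children ∪ spouses, where spouses are the other parents of v's children.
Y_2's parents: Y_1.
Y_2 has children Y_3, Y_4, Y_5.
Parents of each child, excluding Y_2:
  Y_3: —
  Y_4: Y_1
  Y_5: —
MB(Y_2) = {Y_1, Y_3, Y_4, Y_5}, which has 4 nodes.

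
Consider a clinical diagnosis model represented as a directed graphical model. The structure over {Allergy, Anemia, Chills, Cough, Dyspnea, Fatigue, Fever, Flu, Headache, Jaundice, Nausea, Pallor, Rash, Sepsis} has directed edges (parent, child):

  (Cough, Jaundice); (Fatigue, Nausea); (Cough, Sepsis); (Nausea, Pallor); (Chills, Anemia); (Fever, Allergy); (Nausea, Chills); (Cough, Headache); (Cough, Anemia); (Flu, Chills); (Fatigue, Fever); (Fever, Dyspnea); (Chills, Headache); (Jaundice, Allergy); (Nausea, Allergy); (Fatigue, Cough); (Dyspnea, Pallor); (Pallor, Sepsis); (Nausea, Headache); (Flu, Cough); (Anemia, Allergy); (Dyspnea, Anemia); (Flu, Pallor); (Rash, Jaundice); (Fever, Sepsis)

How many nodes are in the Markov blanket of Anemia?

7

A node's Markov blanket = Pa ∪ Ch ∪ (parents of Ch other than the node itself).
Pa(Anemia) = {Chills, Cough, Dyspnea}.
Ch(Anemia) = {Allergy}.
Co-parents of Anemia (other parents of its children):
  Allergy: Fever, Jaundice, Nausea
MB(Anemia) = {Allergy, Chills, Cough, Dyspnea, Fever, Jaundice, Nausea}, which has 7 nodes.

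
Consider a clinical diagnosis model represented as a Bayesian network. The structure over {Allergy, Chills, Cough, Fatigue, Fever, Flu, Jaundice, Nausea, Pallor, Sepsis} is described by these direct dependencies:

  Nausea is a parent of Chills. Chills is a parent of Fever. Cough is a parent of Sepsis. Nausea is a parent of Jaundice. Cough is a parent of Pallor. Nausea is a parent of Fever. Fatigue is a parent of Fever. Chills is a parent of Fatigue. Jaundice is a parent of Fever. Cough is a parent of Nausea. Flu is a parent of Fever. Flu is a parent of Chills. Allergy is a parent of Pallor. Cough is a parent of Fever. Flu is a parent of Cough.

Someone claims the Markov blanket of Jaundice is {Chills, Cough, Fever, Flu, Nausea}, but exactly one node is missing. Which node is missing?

Jaundice has parent Nausea.
Jaundice has child Fever.
Other parents of Jaundice's children:
  Fever: Chills, Cough, Fatigue, Flu, Nausea
MB(Jaundice) = {Chills, Cough, Fatigue, Fever, Flu, Nausea}.
Comparing with the claimed set, Fatigue is missing.

Fatigue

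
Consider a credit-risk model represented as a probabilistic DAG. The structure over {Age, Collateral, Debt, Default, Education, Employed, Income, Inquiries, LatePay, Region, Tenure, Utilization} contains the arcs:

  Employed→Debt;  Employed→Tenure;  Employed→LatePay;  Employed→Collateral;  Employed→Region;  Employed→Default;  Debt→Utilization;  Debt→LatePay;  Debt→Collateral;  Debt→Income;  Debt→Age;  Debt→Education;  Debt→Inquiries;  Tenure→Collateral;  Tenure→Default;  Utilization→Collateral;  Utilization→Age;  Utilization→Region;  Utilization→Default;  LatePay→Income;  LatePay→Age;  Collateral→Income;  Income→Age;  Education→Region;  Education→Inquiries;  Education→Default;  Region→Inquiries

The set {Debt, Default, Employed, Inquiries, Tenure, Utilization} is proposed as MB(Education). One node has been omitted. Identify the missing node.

By definition, MB(Education) is built from Education's parents, Education's children, and the co-parents of Education.
Pa(Education) = {Debt}.
Children of Education: Default, Inquiries, Region.
Co-parents of Education (other parents of its children):
  Region: Employed, Utilization
  Inquiries: Debt, Region
  Default: Employed, Tenure, Utilization
MB(Education) = {Debt, Default, Employed, Inquiries, Region, Tenure, Utilization}.
Comparing with the claimed set, Region is missing.

Region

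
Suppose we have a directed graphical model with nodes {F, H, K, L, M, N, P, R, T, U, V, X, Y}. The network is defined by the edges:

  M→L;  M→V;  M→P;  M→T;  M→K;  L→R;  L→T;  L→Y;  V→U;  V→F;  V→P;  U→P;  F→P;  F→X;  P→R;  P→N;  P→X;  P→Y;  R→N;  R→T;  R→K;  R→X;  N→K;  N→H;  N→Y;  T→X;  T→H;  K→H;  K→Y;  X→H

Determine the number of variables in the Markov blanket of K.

A node's Markov blanket = Pa ∪ Ch ∪ (parents of Ch other than the node itself).
Parents of K: M, N, R.
Ch(K) = {H, Y}.
For each child, the remaining parents (spouses of K):
  H: N, T, X
  Y: L, N, P
MB(K) = {H, L, M, N, P, R, T, X, Y}, which has 9 nodes.

9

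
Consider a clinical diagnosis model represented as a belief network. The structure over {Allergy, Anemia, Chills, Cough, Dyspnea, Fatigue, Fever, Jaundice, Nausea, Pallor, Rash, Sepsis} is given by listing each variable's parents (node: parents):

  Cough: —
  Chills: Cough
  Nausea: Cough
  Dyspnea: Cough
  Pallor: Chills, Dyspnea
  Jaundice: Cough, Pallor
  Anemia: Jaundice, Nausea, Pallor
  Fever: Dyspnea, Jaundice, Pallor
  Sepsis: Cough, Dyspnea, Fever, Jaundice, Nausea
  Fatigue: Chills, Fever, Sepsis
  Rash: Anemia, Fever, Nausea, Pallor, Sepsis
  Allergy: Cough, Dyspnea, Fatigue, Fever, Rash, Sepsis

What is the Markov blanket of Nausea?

{Anemia, Cough, Dyspnea, Fever, Jaundice, Pallor, Rash, Sepsis}

Ch(Nausea) = {Anemia, Rash, Sepsis}.
Parents of Nausea: Cough.
Other parents of Nausea's children:
  Anemia's other parents are Jaundice, Pallor.
  parents(Sepsis) \ {Nausea} = {Cough, Dyspnea, Fever, Jaundice}.
  Rash's other parents are Anemia, Fever, Pallor, Sepsis.
MB(Nausea) = {Anemia, Cough, Dyspnea, Fever, Jaundice, Pallor, Rash, Sepsis}.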